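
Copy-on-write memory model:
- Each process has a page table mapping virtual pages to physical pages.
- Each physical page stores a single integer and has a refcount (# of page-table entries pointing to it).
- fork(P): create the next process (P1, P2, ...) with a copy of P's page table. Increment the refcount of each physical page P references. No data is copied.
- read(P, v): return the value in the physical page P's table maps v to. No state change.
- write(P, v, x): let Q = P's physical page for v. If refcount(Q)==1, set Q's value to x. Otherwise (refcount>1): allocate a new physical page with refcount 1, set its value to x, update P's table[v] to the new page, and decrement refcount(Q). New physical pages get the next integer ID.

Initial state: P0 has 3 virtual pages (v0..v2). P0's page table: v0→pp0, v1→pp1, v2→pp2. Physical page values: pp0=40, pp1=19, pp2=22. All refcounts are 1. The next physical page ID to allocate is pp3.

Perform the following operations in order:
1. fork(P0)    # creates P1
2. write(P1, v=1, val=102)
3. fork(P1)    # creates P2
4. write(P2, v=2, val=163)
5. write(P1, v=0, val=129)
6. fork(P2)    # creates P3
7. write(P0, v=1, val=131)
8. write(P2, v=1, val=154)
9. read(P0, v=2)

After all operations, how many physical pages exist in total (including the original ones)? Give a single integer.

Answer: 7

Derivation:
Op 1: fork(P0) -> P1. 3 ppages; refcounts: pp0:2 pp1:2 pp2:2
Op 2: write(P1, v1, 102). refcount(pp1)=2>1 -> COPY to pp3. 4 ppages; refcounts: pp0:2 pp1:1 pp2:2 pp3:1
Op 3: fork(P1) -> P2. 4 ppages; refcounts: pp0:3 pp1:1 pp2:3 pp3:2
Op 4: write(P2, v2, 163). refcount(pp2)=3>1 -> COPY to pp4. 5 ppages; refcounts: pp0:3 pp1:1 pp2:2 pp3:2 pp4:1
Op 5: write(P1, v0, 129). refcount(pp0)=3>1 -> COPY to pp5. 6 ppages; refcounts: pp0:2 pp1:1 pp2:2 pp3:2 pp4:1 pp5:1
Op 6: fork(P2) -> P3. 6 ppages; refcounts: pp0:3 pp1:1 pp2:2 pp3:3 pp4:2 pp5:1
Op 7: write(P0, v1, 131). refcount(pp1)=1 -> write in place. 6 ppages; refcounts: pp0:3 pp1:1 pp2:2 pp3:3 pp4:2 pp5:1
Op 8: write(P2, v1, 154). refcount(pp3)=3>1 -> COPY to pp6. 7 ppages; refcounts: pp0:3 pp1:1 pp2:2 pp3:2 pp4:2 pp5:1 pp6:1
Op 9: read(P0, v2) -> 22. No state change.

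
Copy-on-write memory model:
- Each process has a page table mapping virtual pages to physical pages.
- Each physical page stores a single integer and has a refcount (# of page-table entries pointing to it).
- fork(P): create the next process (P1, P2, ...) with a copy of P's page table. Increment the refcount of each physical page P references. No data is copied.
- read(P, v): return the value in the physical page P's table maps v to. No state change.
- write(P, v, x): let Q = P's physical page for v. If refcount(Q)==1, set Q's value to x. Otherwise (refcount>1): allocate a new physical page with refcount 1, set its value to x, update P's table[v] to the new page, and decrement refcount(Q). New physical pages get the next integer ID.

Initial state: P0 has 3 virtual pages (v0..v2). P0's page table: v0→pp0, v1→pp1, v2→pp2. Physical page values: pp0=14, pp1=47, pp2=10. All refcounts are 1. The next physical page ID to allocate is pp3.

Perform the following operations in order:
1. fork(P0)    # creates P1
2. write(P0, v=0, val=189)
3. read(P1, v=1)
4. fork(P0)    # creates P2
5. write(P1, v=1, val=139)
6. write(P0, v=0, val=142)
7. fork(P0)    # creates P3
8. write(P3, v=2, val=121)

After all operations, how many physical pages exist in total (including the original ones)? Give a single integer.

Op 1: fork(P0) -> P1. 3 ppages; refcounts: pp0:2 pp1:2 pp2:2
Op 2: write(P0, v0, 189). refcount(pp0)=2>1 -> COPY to pp3. 4 ppages; refcounts: pp0:1 pp1:2 pp2:2 pp3:1
Op 3: read(P1, v1) -> 47. No state change.
Op 4: fork(P0) -> P2. 4 ppages; refcounts: pp0:1 pp1:3 pp2:3 pp3:2
Op 5: write(P1, v1, 139). refcount(pp1)=3>1 -> COPY to pp4. 5 ppages; refcounts: pp0:1 pp1:2 pp2:3 pp3:2 pp4:1
Op 6: write(P0, v0, 142). refcount(pp3)=2>1 -> COPY to pp5. 6 ppages; refcounts: pp0:1 pp1:2 pp2:3 pp3:1 pp4:1 pp5:1
Op 7: fork(P0) -> P3. 6 ppages; refcounts: pp0:1 pp1:3 pp2:4 pp3:1 pp4:1 pp5:2
Op 8: write(P3, v2, 121). refcount(pp2)=4>1 -> COPY to pp6. 7 ppages; refcounts: pp0:1 pp1:3 pp2:3 pp3:1 pp4:1 pp5:2 pp6:1

Answer: 7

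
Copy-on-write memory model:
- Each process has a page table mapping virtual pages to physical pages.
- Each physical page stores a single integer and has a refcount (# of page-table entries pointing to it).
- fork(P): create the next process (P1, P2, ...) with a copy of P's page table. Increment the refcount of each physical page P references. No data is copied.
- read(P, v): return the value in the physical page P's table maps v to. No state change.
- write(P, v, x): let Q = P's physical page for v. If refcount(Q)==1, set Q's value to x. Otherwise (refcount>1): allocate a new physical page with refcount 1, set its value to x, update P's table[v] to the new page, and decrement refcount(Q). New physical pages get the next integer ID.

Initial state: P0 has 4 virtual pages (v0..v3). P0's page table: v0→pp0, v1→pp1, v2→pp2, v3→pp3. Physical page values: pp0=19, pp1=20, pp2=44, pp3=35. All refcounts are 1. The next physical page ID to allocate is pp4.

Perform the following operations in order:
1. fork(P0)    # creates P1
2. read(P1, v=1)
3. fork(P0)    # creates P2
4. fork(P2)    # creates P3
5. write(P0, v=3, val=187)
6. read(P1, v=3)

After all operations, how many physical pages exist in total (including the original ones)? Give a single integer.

Answer: 5

Derivation:
Op 1: fork(P0) -> P1. 4 ppages; refcounts: pp0:2 pp1:2 pp2:2 pp3:2
Op 2: read(P1, v1) -> 20. No state change.
Op 3: fork(P0) -> P2. 4 ppages; refcounts: pp0:3 pp1:3 pp2:3 pp3:3
Op 4: fork(P2) -> P3. 4 ppages; refcounts: pp0:4 pp1:4 pp2:4 pp3:4
Op 5: write(P0, v3, 187). refcount(pp3)=4>1 -> COPY to pp4. 5 ppages; refcounts: pp0:4 pp1:4 pp2:4 pp3:3 pp4:1
Op 6: read(P1, v3) -> 35. No state change.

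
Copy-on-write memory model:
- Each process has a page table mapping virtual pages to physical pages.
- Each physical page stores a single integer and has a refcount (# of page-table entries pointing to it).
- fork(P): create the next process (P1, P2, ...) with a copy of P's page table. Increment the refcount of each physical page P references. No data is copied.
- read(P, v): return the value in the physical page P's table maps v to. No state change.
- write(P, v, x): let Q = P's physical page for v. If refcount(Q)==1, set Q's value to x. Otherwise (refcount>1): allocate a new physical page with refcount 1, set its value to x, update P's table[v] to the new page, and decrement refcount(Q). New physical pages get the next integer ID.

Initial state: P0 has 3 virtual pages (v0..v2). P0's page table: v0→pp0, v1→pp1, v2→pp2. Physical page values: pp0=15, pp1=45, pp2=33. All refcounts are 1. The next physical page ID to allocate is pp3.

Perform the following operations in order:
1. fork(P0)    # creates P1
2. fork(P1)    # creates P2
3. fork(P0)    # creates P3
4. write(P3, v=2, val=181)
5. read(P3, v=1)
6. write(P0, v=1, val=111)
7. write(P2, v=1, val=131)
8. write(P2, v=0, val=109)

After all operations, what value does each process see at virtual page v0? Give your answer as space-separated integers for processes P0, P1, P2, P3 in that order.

Answer: 15 15 109 15

Derivation:
Op 1: fork(P0) -> P1. 3 ppages; refcounts: pp0:2 pp1:2 pp2:2
Op 2: fork(P1) -> P2. 3 ppages; refcounts: pp0:3 pp1:3 pp2:3
Op 3: fork(P0) -> P3. 3 ppages; refcounts: pp0:4 pp1:4 pp2:4
Op 4: write(P3, v2, 181). refcount(pp2)=4>1 -> COPY to pp3. 4 ppages; refcounts: pp0:4 pp1:4 pp2:3 pp3:1
Op 5: read(P3, v1) -> 45. No state change.
Op 6: write(P0, v1, 111). refcount(pp1)=4>1 -> COPY to pp4. 5 ppages; refcounts: pp0:4 pp1:3 pp2:3 pp3:1 pp4:1
Op 7: write(P2, v1, 131). refcount(pp1)=3>1 -> COPY to pp5. 6 ppages; refcounts: pp0:4 pp1:2 pp2:3 pp3:1 pp4:1 pp5:1
Op 8: write(P2, v0, 109). refcount(pp0)=4>1 -> COPY to pp6. 7 ppages; refcounts: pp0:3 pp1:2 pp2:3 pp3:1 pp4:1 pp5:1 pp6:1
P0: v0 -> pp0 = 15
P1: v0 -> pp0 = 15
P2: v0 -> pp6 = 109
P3: v0 -> pp0 = 15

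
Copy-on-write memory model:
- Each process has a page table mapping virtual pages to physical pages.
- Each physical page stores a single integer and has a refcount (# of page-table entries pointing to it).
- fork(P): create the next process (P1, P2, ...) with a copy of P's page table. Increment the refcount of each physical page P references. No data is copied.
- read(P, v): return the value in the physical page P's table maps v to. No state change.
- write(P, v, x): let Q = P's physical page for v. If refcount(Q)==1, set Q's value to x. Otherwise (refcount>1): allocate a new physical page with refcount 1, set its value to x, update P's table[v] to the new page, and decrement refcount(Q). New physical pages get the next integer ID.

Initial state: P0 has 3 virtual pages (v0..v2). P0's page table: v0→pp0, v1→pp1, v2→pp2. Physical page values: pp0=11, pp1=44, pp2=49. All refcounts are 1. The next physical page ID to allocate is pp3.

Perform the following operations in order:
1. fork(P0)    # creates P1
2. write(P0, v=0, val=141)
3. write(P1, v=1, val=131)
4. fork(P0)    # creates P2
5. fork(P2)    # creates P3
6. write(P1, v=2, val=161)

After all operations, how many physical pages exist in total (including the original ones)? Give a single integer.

Op 1: fork(P0) -> P1. 3 ppages; refcounts: pp0:2 pp1:2 pp2:2
Op 2: write(P0, v0, 141). refcount(pp0)=2>1 -> COPY to pp3. 4 ppages; refcounts: pp0:1 pp1:2 pp2:2 pp3:1
Op 3: write(P1, v1, 131). refcount(pp1)=2>1 -> COPY to pp4. 5 ppages; refcounts: pp0:1 pp1:1 pp2:2 pp3:1 pp4:1
Op 4: fork(P0) -> P2. 5 ppages; refcounts: pp0:1 pp1:2 pp2:3 pp3:2 pp4:1
Op 5: fork(P2) -> P3. 5 ppages; refcounts: pp0:1 pp1:3 pp2:4 pp3:3 pp4:1
Op 6: write(P1, v2, 161). refcount(pp2)=4>1 -> COPY to pp5. 6 ppages; refcounts: pp0:1 pp1:3 pp2:3 pp3:3 pp4:1 pp5:1

Answer: 6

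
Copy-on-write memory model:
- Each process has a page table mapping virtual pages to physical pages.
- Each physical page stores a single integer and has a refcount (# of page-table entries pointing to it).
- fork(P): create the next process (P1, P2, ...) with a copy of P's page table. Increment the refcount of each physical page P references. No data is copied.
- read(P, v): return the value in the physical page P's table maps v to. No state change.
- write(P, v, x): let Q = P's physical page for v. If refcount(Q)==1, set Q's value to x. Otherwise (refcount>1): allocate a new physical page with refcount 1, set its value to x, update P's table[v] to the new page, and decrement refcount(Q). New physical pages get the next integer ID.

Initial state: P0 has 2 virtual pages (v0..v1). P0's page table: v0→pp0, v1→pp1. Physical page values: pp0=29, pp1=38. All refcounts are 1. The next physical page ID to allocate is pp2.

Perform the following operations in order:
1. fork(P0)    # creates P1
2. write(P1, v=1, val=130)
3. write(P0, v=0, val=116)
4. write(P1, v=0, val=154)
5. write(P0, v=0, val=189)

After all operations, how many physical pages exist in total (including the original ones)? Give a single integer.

Answer: 4

Derivation:
Op 1: fork(P0) -> P1. 2 ppages; refcounts: pp0:2 pp1:2
Op 2: write(P1, v1, 130). refcount(pp1)=2>1 -> COPY to pp2. 3 ppages; refcounts: pp0:2 pp1:1 pp2:1
Op 3: write(P0, v0, 116). refcount(pp0)=2>1 -> COPY to pp3. 4 ppages; refcounts: pp0:1 pp1:1 pp2:1 pp3:1
Op 4: write(P1, v0, 154). refcount(pp0)=1 -> write in place. 4 ppages; refcounts: pp0:1 pp1:1 pp2:1 pp3:1
Op 5: write(P0, v0, 189). refcount(pp3)=1 -> write in place. 4 ppages; refcounts: pp0:1 pp1:1 pp2:1 pp3:1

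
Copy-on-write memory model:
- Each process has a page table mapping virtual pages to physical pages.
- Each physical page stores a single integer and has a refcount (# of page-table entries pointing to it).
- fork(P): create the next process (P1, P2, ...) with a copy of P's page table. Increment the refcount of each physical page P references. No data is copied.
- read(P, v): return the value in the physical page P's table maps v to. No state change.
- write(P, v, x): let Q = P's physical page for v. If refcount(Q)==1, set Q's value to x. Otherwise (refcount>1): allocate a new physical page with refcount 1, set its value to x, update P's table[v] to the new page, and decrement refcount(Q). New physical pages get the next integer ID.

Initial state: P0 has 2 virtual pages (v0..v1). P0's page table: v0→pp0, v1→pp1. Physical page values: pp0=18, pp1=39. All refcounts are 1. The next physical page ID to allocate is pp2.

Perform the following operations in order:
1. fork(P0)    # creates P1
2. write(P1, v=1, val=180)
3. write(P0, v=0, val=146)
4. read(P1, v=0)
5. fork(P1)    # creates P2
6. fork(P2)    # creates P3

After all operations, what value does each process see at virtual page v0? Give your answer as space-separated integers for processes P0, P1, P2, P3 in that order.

Op 1: fork(P0) -> P1. 2 ppages; refcounts: pp0:2 pp1:2
Op 2: write(P1, v1, 180). refcount(pp1)=2>1 -> COPY to pp2. 3 ppages; refcounts: pp0:2 pp1:1 pp2:1
Op 3: write(P0, v0, 146). refcount(pp0)=2>1 -> COPY to pp3. 4 ppages; refcounts: pp0:1 pp1:1 pp2:1 pp3:1
Op 4: read(P1, v0) -> 18. No state change.
Op 5: fork(P1) -> P2. 4 ppages; refcounts: pp0:2 pp1:1 pp2:2 pp3:1
Op 6: fork(P2) -> P3. 4 ppages; refcounts: pp0:3 pp1:1 pp2:3 pp3:1
P0: v0 -> pp3 = 146
P1: v0 -> pp0 = 18
P2: v0 -> pp0 = 18
P3: v0 -> pp0 = 18

Answer: 146 18 18 18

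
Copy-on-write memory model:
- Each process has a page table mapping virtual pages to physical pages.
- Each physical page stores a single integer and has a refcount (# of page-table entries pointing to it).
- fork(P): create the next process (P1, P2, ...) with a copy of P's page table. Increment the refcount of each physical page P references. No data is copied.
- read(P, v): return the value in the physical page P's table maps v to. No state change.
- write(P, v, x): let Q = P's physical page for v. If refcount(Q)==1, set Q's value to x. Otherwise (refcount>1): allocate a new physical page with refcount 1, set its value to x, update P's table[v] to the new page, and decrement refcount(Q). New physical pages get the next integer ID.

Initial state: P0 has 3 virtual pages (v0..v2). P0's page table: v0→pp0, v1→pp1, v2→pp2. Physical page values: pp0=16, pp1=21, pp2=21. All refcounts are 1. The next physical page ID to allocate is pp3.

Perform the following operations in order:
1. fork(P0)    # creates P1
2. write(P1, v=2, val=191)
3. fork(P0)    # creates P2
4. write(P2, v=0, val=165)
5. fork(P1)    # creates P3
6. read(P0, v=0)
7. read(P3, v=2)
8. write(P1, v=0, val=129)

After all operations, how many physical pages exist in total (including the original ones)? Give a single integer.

Answer: 6

Derivation:
Op 1: fork(P0) -> P1. 3 ppages; refcounts: pp0:2 pp1:2 pp2:2
Op 2: write(P1, v2, 191). refcount(pp2)=2>1 -> COPY to pp3. 4 ppages; refcounts: pp0:2 pp1:2 pp2:1 pp3:1
Op 3: fork(P0) -> P2. 4 ppages; refcounts: pp0:3 pp1:3 pp2:2 pp3:1
Op 4: write(P2, v0, 165). refcount(pp0)=3>1 -> COPY to pp4. 5 ppages; refcounts: pp0:2 pp1:3 pp2:2 pp3:1 pp4:1
Op 5: fork(P1) -> P3. 5 ppages; refcounts: pp0:3 pp1:4 pp2:2 pp3:2 pp4:1
Op 6: read(P0, v0) -> 16. No state change.
Op 7: read(P3, v2) -> 191. No state change.
Op 8: write(P1, v0, 129). refcount(pp0)=3>1 -> COPY to pp5. 6 ppages; refcounts: pp0:2 pp1:4 pp2:2 pp3:2 pp4:1 pp5:1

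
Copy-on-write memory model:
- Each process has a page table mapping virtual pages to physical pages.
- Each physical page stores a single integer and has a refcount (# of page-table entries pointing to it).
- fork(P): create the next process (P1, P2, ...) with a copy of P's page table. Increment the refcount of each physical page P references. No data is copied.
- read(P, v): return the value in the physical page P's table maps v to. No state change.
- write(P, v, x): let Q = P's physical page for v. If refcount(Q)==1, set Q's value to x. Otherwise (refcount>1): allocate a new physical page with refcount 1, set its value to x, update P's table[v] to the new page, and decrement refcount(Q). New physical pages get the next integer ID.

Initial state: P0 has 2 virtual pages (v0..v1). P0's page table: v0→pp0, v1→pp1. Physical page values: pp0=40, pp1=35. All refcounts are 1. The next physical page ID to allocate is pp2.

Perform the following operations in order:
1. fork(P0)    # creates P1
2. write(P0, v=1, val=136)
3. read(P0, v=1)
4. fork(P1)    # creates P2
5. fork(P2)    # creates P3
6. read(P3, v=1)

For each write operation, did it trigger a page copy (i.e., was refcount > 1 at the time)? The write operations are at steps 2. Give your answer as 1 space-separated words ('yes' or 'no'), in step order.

Op 1: fork(P0) -> P1. 2 ppages; refcounts: pp0:2 pp1:2
Op 2: write(P0, v1, 136). refcount(pp1)=2>1 -> COPY to pp2. 3 ppages; refcounts: pp0:2 pp1:1 pp2:1
Op 3: read(P0, v1) -> 136. No state change.
Op 4: fork(P1) -> P2. 3 ppages; refcounts: pp0:3 pp1:2 pp2:1
Op 5: fork(P2) -> P3. 3 ppages; refcounts: pp0:4 pp1:3 pp2:1
Op 6: read(P3, v1) -> 35. No state change.

yes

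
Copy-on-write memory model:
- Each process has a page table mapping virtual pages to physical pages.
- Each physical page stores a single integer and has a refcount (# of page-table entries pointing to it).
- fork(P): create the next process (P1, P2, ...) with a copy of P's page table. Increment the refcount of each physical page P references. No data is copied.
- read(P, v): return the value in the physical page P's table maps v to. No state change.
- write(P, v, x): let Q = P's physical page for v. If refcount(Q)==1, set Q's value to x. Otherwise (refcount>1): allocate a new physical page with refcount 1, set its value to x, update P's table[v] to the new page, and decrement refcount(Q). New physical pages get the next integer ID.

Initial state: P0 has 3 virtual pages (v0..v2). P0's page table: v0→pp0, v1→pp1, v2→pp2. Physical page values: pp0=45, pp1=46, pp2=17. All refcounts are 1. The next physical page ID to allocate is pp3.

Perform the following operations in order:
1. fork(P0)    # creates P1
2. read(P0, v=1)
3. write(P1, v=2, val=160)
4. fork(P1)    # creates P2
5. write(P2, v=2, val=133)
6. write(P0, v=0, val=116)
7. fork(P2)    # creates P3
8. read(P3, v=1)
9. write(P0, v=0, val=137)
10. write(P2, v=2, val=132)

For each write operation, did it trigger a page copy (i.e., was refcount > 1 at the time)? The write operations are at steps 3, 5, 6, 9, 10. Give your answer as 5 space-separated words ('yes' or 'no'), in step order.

Op 1: fork(P0) -> P1. 3 ppages; refcounts: pp0:2 pp1:2 pp2:2
Op 2: read(P0, v1) -> 46. No state change.
Op 3: write(P1, v2, 160). refcount(pp2)=2>1 -> COPY to pp3. 4 ppages; refcounts: pp0:2 pp1:2 pp2:1 pp3:1
Op 4: fork(P1) -> P2. 4 ppages; refcounts: pp0:3 pp1:3 pp2:1 pp3:2
Op 5: write(P2, v2, 133). refcount(pp3)=2>1 -> COPY to pp4. 5 ppages; refcounts: pp0:3 pp1:3 pp2:1 pp3:1 pp4:1
Op 6: write(P0, v0, 116). refcount(pp0)=3>1 -> COPY to pp5. 6 ppages; refcounts: pp0:2 pp1:3 pp2:1 pp3:1 pp4:1 pp5:1
Op 7: fork(P2) -> P3. 6 ppages; refcounts: pp0:3 pp1:4 pp2:1 pp3:1 pp4:2 pp5:1
Op 8: read(P3, v1) -> 46. No state change.
Op 9: write(P0, v0, 137). refcount(pp5)=1 -> write in place. 6 ppages; refcounts: pp0:3 pp1:4 pp2:1 pp3:1 pp4:2 pp5:1
Op 10: write(P2, v2, 132). refcount(pp4)=2>1 -> COPY to pp6. 7 ppages; refcounts: pp0:3 pp1:4 pp2:1 pp3:1 pp4:1 pp5:1 pp6:1

yes yes yes no yes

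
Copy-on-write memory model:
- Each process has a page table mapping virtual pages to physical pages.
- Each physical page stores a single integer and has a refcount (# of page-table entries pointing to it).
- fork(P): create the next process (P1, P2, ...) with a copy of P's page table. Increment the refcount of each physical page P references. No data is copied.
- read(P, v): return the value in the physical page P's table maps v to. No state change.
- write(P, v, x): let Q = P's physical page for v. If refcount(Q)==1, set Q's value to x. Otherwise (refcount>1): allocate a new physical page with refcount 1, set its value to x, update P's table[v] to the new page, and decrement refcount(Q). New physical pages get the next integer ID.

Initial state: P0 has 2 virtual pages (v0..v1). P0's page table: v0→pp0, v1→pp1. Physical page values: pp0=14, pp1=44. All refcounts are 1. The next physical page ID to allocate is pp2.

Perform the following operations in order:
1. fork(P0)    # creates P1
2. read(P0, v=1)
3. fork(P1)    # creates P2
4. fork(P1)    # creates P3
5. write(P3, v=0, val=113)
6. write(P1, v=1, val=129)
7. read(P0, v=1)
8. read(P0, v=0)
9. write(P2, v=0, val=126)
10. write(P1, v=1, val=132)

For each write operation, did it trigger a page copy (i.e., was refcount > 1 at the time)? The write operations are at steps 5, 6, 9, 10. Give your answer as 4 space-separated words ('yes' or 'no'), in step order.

Op 1: fork(P0) -> P1. 2 ppages; refcounts: pp0:2 pp1:2
Op 2: read(P0, v1) -> 44. No state change.
Op 3: fork(P1) -> P2. 2 ppages; refcounts: pp0:3 pp1:3
Op 4: fork(P1) -> P3. 2 ppages; refcounts: pp0:4 pp1:4
Op 5: write(P3, v0, 113). refcount(pp0)=4>1 -> COPY to pp2. 3 ppages; refcounts: pp0:3 pp1:4 pp2:1
Op 6: write(P1, v1, 129). refcount(pp1)=4>1 -> COPY to pp3. 4 ppages; refcounts: pp0:3 pp1:3 pp2:1 pp3:1
Op 7: read(P0, v1) -> 44. No state change.
Op 8: read(P0, v0) -> 14. No state change.
Op 9: write(P2, v0, 126). refcount(pp0)=3>1 -> COPY to pp4. 5 ppages; refcounts: pp0:2 pp1:3 pp2:1 pp3:1 pp4:1
Op 10: write(P1, v1, 132). refcount(pp3)=1 -> write in place. 5 ppages; refcounts: pp0:2 pp1:3 pp2:1 pp3:1 pp4:1

yes yes yes no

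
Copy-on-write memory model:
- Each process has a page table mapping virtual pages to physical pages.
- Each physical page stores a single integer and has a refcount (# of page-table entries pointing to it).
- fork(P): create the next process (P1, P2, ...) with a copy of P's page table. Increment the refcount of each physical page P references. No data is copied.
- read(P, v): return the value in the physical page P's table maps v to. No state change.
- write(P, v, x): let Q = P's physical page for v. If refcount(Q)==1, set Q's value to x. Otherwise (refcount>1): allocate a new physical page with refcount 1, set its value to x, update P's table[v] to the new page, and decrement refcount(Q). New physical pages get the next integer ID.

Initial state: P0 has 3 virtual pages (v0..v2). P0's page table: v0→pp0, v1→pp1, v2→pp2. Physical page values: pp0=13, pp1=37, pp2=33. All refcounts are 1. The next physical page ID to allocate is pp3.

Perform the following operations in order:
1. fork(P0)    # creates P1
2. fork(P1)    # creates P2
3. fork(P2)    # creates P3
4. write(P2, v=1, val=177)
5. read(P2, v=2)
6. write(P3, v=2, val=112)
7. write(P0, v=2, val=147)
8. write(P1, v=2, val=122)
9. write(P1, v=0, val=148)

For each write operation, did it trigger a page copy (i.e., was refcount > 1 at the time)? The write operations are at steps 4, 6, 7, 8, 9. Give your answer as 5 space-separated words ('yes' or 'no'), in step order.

Op 1: fork(P0) -> P1. 3 ppages; refcounts: pp0:2 pp1:2 pp2:2
Op 2: fork(P1) -> P2. 3 ppages; refcounts: pp0:3 pp1:3 pp2:3
Op 3: fork(P2) -> P3. 3 ppages; refcounts: pp0:4 pp1:4 pp2:4
Op 4: write(P2, v1, 177). refcount(pp1)=4>1 -> COPY to pp3. 4 ppages; refcounts: pp0:4 pp1:3 pp2:4 pp3:1
Op 5: read(P2, v2) -> 33. No state change.
Op 6: write(P3, v2, 112). refcount(pp2)=4>1 -> COPY to pp4. 5 ppages; refcounts: pp0:4 pp1:3 pp2:3 pp3:1 pp4:1
Op 7: write(P0, v2, 147). refcount(pp2)=3>1 -> COPY to pp5. 6 ppages; refcounts: pp0:4 pp1:3 pp2:2 pp3:1 pp4:1 pp5:1
Op 8: write(P1, v2, 122). refcount(pp2)=2>1 -> COPY to pp6. 7 ppages; refcounts: pp0:4 pp1:3 pp2:1 pp3:1 pp4:1 pp5:1 pp6:1
Op 9: write(P1, v0, 148). refcount(pp0)=4>1 -> COPY to pp7. 8 ppages; refcounts: pp0:3 pp1:3 pp2:1 pp3:1 pp4:1 pp5:1 pp6:1 pp7:1

yes yes yes yes yes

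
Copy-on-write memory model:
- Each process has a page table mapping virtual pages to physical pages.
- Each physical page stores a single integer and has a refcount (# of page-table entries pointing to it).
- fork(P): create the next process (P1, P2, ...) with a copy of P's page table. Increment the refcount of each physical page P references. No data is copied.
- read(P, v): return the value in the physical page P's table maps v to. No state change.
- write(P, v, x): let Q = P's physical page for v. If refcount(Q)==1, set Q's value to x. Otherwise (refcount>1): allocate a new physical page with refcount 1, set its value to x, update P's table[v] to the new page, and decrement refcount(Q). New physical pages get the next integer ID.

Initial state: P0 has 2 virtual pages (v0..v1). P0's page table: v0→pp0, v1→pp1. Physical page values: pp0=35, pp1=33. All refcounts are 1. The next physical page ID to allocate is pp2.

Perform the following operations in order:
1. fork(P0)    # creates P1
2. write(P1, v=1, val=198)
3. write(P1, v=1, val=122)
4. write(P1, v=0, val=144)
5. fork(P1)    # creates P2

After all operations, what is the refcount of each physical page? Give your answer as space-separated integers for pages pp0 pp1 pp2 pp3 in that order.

Op 1: fork(P0) -> P1. 2 ppages; refcounts: pp0:2 pp1:2
Op 2: write(P1, v1, 198). refcount(pp1)=2>1 -> COPY to pp2. 3 ppages; refcounts: pp0:2 pp1:1 pp2:1
Op 3: write(P1, v1, 122). refcount(pp2)=1 -> write in place. 3 ppages; refcounts: pp0:2 pp1:1 pp2:1
Op 4: write(P1, v0, 144). refcount(pp0)=2>1 -> COPY to pp3. 4 ppages; refcounts: pp0:1 pp1:1 pp2:1 pp3:1
Op 5: fork(P1) -> P2. 4 ppages; refcounts: pp0:1 pp1:1 pp2:2 pp3:2

Answer: 1 1 2 2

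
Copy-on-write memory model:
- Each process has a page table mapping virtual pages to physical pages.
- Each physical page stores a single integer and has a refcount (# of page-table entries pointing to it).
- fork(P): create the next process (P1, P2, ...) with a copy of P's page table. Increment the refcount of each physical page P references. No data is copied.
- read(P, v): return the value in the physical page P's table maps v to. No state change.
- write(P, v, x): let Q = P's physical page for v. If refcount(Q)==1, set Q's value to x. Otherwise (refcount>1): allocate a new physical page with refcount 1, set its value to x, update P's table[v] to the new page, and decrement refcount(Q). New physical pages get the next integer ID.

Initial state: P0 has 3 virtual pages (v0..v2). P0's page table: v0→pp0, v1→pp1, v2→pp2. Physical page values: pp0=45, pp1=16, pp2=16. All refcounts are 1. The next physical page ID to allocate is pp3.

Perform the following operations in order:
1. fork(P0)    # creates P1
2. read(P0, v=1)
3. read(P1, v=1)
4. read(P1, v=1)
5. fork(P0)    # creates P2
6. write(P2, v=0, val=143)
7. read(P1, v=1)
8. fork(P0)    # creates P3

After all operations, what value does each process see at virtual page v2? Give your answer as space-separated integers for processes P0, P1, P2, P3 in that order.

Answer: 16 16 16 16

Derivation:
Op 1: fork(P0) -> P1. 3 ppages; refcounts: pp0:2 pp1:2 pp2:2
Op 2: read(P0, v1) -> 16. No state change.
Op 3: read(P1, v1) -> 16. No state change.
Op 4: read(P1, v1) -> 16. No state change.
Op 5: fork(P0) -> P2. 3 ppages; refcounts: pp0:3 pp1:3 pp2:3
Op 6: write(P2, v0, 143). refcount(pp0)=3>1 -> COPY to pp3. 4 ppages; refcounts: pp0:2 pp1:3 pp2:3 pp3:1
Op 7: read(P1, v1) -> 16. No state change.
Op 8: fork(P0) -> P3. 4 ppages; refcounts: pp0:3 pp1:4 pp2:4 pp3:1
P0: v2 -> pp2 = 16
P1: v2 -> pp2 = 16
P2: v2 -> pp2 = 16
P3: v2 -> pp2 = 16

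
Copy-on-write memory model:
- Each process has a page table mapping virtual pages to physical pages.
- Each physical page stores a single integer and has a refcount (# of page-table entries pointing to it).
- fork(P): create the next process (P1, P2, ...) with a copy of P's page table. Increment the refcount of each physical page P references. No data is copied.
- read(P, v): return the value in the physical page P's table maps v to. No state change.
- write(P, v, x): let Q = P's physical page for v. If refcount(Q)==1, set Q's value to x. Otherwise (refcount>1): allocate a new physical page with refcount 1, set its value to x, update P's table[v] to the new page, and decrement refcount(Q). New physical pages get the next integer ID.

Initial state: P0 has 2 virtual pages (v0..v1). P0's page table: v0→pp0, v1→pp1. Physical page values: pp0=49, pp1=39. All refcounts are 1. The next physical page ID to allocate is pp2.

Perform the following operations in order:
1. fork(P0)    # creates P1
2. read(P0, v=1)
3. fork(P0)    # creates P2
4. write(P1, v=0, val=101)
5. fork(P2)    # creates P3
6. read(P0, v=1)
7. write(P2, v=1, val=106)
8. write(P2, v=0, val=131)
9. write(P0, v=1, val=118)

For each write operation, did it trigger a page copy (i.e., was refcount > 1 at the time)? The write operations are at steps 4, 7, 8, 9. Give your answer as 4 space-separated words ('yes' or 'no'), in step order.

Op 1: fork(P0) -> P1. 2 ppages; refcounts: pp0:2 pp1:2
Op 2: read(P0, v1) -> 39. No state change.
Op 3: fork(P0) -> P2. 2 ppages; refcounts: pp0:3 pp1:3
Op 4: write(P1, v0, 101). refcount(pp0)=3>1 -> COPY to pp2. 3 ppages; refcounts: pp0:2 pp1:3 pp2:1
Op 5: fork(P2) -> P3. 3 ppages; refcounts: pp0:3 pp1:4 pp2:1
Op 6: read(P0, v1) -> 39. No state change.
Op 7: write(P2, v1, 106). refcount(pp1)=4>1 -> COPY to pp3. 4 ppages; refcounts: pp0:3 pp1:3 pp2:1 pp3:1
Op 8: write(P2, v0, 131). refcount(pp0)=3>1 -> COPY to pp4. 5 ppages; refcounts: pp0:2 pp1:3 pp2:1 pp3:1 pp4:1
Op 9: write(P0, v1, 118). refcount(pp1)=3>1 -> COPY to pp5. 6 ppages; refcounts: pp0:2 pp1:2 pp2:1 pp3:1 pp4:1 pp5:1

yes yes yes yes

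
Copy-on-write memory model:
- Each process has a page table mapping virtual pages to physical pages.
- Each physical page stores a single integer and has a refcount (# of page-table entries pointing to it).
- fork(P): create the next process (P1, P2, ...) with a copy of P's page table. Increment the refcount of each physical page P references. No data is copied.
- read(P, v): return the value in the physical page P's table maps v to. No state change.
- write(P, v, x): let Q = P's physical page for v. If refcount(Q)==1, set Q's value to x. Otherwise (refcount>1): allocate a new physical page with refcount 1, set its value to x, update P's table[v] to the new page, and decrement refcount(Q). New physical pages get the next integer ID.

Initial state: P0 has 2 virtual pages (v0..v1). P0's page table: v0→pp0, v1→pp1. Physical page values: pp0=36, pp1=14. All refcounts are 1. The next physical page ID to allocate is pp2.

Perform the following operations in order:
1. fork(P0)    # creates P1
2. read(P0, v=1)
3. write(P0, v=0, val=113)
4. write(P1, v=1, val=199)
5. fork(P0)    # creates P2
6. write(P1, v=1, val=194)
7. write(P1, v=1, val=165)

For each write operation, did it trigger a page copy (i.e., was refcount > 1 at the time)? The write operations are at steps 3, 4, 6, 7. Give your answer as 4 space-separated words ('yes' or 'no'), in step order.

Op 1: fork(P0) -> P1. 2 ppages; refcounts: pp0:2 pp1:2
Op 2: read(P0, v1) -> 14. No state change.
Op 3: write(P0, v0, 113). refcount(pp0)=2>1 -> COPY to pp2. 3 ppages; refcounts: pp0:1 pp1:2 pp2:1
Op 4: write(P1, v1, 199). refcount(pp1)=2>1 -> COPY to pp3. 4 ppages; refcounts: pp0:1 pp1:1 pp2:1 pp3:1
Op 5: fork(P0) -> P2. 4 ppages; refcounts: pp0:1 pp1:2 pp2:2 pp3:1
Op 6: write(P1, v1, 194). refcount(pp3)=1 -> write in place. 4 ppages; refcounts: pp0:1 pp1:2 pp2:2 pp3:1
Op 7: write(P1, v1, 165). refcount(pp3)=1 -> write in place. 4 ppages; refcounts: pp0:1 pp1:2 pp2:2 pp3:1

yes yes no no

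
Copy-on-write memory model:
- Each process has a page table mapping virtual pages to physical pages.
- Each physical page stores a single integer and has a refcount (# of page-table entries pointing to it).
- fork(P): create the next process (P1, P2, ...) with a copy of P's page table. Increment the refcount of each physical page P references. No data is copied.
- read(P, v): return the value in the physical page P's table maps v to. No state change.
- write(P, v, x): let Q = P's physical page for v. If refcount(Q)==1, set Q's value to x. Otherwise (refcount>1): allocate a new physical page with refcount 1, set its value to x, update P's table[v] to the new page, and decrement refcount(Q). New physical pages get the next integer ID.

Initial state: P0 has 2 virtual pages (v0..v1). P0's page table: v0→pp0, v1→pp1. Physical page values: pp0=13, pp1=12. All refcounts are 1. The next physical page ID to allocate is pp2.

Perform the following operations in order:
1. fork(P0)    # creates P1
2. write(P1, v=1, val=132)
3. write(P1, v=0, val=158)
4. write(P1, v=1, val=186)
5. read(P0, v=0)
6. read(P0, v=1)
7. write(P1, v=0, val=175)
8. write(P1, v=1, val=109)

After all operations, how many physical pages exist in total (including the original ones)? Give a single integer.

Answer: 4

Derivation:
Op 1: fork(P0) -> P1. 2 ppages; refcounts: pp0:2 pp1:2
Op 2: write(P1, v1, 132). refcount(pp1)=2>1 -> COPY to pp2. 3 ppages; refcounts: pp0:2 pp1:1 pp2:1
Op 3: write(P1, v0, 158). refcount(pp0)=2>1 -> COPY to pp3. 4 ppages; refcounts: pp0:1 pp1:1 pp2:1 pp3:1
Op 4: write(P1, v1, 186). refcount(pp2)=1 -> write in place. 4 ppages; refcounts: pp0:1 pp1:1 pp2:1 pp3:1
Op 5: read(P0, v0) -> 13. No state change.
Op 6: read(P0, v1) -> 12. No state change.
Op 7: write(P1, v0, 175). refcount(pp3)=1 -> write in place. 4 ppages; refcounts: pp0:1 pp1:1 pp2:1 pp3:1
Op 8: write(P1, v1, 109). refcount(pp2)=1 -> write in place. 4 ppages; refcounts: pp0:1 pp1:1 pp2:1 pp3:1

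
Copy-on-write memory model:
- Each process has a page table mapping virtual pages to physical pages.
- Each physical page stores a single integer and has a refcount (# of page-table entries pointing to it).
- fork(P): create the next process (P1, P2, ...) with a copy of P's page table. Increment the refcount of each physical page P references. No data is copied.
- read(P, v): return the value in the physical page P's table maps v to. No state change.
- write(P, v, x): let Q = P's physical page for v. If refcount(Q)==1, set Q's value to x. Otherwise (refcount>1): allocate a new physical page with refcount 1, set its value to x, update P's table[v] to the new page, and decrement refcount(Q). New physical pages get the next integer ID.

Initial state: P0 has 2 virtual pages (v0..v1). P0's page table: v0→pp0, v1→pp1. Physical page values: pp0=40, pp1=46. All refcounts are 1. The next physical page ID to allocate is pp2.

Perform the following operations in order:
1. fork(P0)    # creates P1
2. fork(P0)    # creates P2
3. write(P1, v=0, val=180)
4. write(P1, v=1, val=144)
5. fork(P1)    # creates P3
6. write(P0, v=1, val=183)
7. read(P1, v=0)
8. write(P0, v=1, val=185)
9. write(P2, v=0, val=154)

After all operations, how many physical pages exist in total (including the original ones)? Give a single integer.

Answer: 6

Derivation:
Op 1: fork(P0) -> P1. 2 ppages; refcounts: pp0:2 pp1:2
Op 2: fork(P0) -> P2. 2 ppages; refcounts: pp0:3 pp1:3
Op 3: write(P1, v0, 180). refcount(pp0)=3>1 -> COPY to pp2. 3 ppages; refcounts: pp0:2 pp1:3 pp2:1
Op 4: write(P1, v1, 144). refcount(pp1)=3>1 -> COPY to pp3. 4 ppages; refcounts: pp0:2 pp1:2 pp2:1 pp3:1
Op 5: fork(P1) -> P3. 4 ppages; refcounts: pp0:2 pp1:2 pp2:2 pp3:2
Op 6: write(P0, v1, 183). refcount(pp1)=2>1 -> COPY to pp4. 5 ppages; refcounts: pp0:2 pp1:1 pp2:2 pp3:2 pp4:1
Op 7: read(P1, v0) -> 180. No state change.
Op 8: write(P0, v1, 185). refcount(pp4)=1 -> write in place. 5 ppages; refcounts: pp0:2 pp1:1 pp2:2 pp3:2 pp4:1
Op 9: write(P2, v0, 154). refcount(pp0)=2>1 -> COPY to pp5. 6 ppages; refcounts: pp0:1 pp1:1 pp2:2 pp3:2 pp4:1 pp5:1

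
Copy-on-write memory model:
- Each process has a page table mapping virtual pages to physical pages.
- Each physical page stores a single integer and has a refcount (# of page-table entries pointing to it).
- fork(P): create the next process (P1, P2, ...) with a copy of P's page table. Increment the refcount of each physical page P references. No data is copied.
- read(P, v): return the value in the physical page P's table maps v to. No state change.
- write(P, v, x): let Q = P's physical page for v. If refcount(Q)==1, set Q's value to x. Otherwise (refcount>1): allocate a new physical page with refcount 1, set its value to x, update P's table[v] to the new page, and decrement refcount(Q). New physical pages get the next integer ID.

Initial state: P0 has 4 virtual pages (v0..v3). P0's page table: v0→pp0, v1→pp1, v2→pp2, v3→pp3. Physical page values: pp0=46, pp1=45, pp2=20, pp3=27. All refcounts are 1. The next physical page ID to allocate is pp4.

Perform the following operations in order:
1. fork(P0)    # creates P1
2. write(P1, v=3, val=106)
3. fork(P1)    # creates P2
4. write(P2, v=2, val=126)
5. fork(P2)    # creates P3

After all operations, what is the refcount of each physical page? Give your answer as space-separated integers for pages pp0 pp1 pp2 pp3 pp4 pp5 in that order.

Op 1: fork(P0) -> P1. 4 ppages; refcounts: pp0:2 pp1:2 pp2:2 pp3:2
Op 2: write(P1, v3, 106). refcount(pp3)=2>1 -> COPY to pp4. 5 ppages; refcounts: pp0:2 pp1:2 pp2:2 pp3:1 pp4:1
Op 3: fork(P1) -> P2. 5 ppages; refcounts: pp0:3 pp1:3 pp2:3 pp3:1 pp4:2
Op 4: write(P2, v2, 126). refcount(pp2)=3>1 -> COPY to pp5. 6 ppages; refcounts: pp0:3 pp1:3 pp2:2 pp3:1 pp4:2 pp5:1
Op 5: fork(P2) -> P3. 6 ppages; refcounts: pp0:4 pp1:4 pp2:2 pp3:1 pp4:3 pp5:2

Answer: 4 4 2 1 3 2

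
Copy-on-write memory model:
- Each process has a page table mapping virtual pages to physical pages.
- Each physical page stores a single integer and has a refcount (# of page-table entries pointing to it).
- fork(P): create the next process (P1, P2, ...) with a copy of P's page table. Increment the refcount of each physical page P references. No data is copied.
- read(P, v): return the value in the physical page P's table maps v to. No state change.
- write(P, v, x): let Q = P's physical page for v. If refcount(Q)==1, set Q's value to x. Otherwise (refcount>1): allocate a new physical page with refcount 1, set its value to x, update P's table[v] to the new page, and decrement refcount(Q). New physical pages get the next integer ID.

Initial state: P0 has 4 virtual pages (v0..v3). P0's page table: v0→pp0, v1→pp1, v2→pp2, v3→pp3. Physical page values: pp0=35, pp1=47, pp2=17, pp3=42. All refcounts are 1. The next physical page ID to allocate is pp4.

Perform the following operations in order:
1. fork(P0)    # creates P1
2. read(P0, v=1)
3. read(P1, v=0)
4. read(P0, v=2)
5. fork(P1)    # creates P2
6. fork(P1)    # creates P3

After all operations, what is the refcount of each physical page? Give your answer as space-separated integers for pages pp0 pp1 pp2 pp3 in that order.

Op 1: fork(P0) -> P1. 4 ppages; refcounts: pp0:2 pp1:2 pp2:2 pp3:2
Op 2: read(P0, v1) -> 47. No state change.
Op 3: read(P1, v0) -> 35. No state change.
Op 4: read(P0, v2) -> 17. No state change.
Op 5: fork(P1) -> P2. 4 ppages; refcounts: pp0:3 pp1:3 pp2:3 pp3:3
Op 6: fork(P1) -> P3. 4 ppages; refcounts: pp0:4 pp1:4 pp2:4 pp3:4

Answer: 4 4 4 4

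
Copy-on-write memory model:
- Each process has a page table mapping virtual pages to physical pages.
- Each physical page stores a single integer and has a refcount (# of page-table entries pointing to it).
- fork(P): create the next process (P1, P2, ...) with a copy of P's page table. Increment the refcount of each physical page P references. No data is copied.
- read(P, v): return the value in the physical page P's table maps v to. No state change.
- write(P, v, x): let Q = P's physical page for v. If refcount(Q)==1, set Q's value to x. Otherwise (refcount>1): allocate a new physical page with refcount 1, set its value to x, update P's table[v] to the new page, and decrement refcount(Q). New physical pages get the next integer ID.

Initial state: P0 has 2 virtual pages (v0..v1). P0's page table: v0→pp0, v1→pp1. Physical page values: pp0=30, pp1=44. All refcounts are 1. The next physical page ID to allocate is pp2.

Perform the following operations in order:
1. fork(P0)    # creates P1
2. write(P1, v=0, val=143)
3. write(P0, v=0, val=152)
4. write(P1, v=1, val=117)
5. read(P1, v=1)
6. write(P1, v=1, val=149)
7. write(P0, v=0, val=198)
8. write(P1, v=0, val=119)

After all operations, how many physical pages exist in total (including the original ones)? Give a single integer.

Op 1: fork(P0) -> P1. 2 ppages; refcounts: pp0:2 pp1:2
Op 2: write(P1, v0, 143). refcount(pp0)=2>1 -> COPY to pp2. 3 ppages; refcounts: pp0:1 pp1:2 pp2:1
Op 3: write(P0, v0, 152). refcount(pp0)=1 -> write in place. 3 ppages; refcounts: pp0:1 pp1:2 pp2:1
Op 4: write(P1, v1, 117). refcount(pp1)=2>1 -> COPY to pp3. 4 ppages; refcounts: pp0:1 pp1:1 pp2:1 pp3:1
Op 5: read(P1, v1) -> 117. No state change.
Op 6: write(P1, v1, 149). refcount(pp3)=1 -> write in place. 4 ppages; refcounts: pp0:1 pp1:1 pp2:1 pp3:1
Op 7: write(P0, v0, 198). refcount(pp0)=1 -> write in place. 4 ppages; refcounts: pp0:1 pp1:1 pp2:1 pp3:1
Op 8: write(P1, v0, 119). refcount(pp2)=1 -> write in place. 4 ppages; refcounts: pp0:1 pp1:1 pp2:1 pp3:1

Answer: 4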